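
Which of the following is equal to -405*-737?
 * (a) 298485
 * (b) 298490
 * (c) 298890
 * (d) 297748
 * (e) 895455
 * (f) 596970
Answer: a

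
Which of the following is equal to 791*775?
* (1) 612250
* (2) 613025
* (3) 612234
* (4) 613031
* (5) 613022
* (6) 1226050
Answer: 2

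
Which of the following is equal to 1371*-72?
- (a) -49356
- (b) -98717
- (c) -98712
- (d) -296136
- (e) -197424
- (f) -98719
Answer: c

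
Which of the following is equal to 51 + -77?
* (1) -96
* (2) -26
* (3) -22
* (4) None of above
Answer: 2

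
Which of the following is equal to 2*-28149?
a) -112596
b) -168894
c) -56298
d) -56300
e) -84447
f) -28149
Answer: c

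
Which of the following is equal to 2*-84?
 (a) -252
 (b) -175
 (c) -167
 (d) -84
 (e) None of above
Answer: e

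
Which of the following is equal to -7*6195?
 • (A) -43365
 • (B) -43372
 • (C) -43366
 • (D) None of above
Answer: A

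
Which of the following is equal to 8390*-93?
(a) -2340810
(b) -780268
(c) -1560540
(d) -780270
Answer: d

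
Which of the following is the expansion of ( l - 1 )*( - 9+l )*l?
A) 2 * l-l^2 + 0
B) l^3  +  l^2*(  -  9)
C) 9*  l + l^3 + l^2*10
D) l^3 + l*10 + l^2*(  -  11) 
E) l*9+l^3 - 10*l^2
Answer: E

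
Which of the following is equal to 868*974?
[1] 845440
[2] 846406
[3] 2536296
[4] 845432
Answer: 4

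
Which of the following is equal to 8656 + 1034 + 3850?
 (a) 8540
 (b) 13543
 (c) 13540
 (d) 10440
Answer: c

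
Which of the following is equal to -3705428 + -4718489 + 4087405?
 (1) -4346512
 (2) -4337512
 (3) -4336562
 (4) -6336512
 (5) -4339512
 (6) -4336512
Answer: 6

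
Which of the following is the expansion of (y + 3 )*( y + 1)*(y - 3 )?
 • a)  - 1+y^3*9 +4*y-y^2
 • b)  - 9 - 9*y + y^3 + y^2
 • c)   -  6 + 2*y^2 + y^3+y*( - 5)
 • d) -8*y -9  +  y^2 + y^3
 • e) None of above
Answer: b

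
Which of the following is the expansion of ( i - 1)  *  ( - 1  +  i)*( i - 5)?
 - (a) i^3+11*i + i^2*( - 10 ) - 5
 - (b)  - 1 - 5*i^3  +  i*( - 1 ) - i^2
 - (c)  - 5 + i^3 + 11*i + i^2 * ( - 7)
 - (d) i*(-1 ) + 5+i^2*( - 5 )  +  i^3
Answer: c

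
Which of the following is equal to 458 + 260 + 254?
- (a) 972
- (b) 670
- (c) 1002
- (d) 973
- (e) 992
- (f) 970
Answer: a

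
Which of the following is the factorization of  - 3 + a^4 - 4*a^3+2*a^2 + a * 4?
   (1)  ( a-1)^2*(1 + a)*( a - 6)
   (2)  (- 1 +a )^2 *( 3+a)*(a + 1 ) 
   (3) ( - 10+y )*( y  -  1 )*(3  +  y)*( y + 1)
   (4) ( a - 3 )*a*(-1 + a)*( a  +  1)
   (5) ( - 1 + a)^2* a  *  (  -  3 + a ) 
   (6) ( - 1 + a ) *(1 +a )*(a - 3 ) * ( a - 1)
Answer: 6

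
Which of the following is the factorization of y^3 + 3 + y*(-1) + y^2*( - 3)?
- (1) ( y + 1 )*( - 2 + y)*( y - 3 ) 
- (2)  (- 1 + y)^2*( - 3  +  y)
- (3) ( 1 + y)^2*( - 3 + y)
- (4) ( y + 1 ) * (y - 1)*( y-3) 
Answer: 4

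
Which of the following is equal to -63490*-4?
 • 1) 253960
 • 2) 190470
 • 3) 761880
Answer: 1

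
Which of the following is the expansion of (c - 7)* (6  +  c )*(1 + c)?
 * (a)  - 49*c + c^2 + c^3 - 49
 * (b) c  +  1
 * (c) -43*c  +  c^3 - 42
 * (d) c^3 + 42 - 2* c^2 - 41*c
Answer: c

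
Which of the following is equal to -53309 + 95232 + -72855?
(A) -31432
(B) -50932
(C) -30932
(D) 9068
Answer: C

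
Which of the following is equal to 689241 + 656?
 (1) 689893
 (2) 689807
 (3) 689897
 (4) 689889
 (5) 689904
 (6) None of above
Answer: 3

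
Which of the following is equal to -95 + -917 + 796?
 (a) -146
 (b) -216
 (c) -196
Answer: b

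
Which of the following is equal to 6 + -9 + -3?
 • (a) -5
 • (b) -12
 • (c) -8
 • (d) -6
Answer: d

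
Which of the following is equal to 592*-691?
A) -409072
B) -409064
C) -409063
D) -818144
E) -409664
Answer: A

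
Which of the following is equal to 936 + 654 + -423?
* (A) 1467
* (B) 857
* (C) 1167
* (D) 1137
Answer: C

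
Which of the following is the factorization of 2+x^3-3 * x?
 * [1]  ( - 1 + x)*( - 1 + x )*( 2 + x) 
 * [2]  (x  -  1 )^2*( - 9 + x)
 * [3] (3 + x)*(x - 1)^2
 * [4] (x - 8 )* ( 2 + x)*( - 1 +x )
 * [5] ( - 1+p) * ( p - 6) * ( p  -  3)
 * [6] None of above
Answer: 1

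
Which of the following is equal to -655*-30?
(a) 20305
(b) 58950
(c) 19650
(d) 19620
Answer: c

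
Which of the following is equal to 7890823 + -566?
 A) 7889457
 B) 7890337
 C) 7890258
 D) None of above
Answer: D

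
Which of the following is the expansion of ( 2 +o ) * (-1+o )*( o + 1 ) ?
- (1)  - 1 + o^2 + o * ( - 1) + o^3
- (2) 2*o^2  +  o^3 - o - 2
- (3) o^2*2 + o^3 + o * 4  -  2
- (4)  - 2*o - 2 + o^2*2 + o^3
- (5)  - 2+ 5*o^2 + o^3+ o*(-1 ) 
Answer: 2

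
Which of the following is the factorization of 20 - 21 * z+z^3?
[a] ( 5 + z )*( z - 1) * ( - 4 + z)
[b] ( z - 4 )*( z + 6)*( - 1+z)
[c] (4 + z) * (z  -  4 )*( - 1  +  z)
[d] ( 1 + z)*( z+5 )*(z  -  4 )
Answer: a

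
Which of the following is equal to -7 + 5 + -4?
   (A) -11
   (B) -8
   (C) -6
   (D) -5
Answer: C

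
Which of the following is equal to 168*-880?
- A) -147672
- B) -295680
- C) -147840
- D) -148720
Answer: C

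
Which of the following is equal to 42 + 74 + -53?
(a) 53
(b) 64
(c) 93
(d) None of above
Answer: d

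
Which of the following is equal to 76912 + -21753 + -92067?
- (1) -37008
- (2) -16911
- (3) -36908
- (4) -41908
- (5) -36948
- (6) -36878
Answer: 3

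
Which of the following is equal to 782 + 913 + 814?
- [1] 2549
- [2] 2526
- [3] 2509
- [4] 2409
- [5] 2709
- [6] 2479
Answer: 3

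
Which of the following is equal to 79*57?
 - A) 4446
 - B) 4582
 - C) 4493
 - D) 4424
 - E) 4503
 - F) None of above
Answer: E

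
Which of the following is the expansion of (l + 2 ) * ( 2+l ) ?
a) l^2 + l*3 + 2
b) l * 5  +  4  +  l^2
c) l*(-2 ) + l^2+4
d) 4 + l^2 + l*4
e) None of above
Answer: d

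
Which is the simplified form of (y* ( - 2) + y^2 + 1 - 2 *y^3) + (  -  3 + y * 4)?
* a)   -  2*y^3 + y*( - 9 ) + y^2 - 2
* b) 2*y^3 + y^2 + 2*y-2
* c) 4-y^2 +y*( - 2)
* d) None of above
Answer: d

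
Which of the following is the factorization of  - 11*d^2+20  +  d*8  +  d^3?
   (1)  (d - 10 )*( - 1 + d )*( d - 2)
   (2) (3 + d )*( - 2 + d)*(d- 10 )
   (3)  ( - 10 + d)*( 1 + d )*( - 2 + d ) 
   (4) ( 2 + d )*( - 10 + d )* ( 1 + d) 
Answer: 3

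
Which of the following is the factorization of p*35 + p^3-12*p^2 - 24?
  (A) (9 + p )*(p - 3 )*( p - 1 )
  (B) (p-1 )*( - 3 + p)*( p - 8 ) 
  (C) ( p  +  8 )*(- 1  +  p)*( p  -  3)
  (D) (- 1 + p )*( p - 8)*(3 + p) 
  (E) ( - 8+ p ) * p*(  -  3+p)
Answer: B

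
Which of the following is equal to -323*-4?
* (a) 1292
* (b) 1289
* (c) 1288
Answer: a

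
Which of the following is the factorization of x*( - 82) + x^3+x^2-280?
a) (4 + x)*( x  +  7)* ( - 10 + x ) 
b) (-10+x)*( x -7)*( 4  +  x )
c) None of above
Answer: a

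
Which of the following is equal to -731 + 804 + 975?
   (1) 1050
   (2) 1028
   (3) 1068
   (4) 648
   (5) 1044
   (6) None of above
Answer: 6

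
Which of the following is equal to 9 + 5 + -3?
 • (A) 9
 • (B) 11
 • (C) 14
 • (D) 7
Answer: B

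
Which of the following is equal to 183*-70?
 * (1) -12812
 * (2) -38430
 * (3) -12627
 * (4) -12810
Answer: 4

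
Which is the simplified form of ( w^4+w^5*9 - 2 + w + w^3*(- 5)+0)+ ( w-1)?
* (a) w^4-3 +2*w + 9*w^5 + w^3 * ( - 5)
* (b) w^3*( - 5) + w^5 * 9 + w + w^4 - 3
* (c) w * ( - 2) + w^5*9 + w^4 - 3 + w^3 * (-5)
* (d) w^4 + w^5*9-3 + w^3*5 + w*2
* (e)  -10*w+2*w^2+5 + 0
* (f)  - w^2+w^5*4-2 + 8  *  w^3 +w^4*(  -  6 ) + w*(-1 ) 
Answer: a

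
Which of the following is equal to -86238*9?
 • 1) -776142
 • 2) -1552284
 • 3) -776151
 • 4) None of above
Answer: 1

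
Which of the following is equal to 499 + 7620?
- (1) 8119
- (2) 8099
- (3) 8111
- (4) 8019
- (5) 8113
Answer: 1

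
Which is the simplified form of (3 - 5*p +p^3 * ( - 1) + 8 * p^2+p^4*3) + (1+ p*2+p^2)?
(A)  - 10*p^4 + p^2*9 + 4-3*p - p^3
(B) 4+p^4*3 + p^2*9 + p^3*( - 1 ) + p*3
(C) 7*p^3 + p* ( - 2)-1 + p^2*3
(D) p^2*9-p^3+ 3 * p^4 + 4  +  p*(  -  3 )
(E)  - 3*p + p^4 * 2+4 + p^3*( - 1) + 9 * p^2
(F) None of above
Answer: D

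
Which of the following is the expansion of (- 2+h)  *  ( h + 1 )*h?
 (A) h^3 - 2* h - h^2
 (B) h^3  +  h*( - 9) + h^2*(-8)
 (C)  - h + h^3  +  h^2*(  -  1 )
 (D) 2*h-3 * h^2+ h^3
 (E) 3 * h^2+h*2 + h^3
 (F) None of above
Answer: A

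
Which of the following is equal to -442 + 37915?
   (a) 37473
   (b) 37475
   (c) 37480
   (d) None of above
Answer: a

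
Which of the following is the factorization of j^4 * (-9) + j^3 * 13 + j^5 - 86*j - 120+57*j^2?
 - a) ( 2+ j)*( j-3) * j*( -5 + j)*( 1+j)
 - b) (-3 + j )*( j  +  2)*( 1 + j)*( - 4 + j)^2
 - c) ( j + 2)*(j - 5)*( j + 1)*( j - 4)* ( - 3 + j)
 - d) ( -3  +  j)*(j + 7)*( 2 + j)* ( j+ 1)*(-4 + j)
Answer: c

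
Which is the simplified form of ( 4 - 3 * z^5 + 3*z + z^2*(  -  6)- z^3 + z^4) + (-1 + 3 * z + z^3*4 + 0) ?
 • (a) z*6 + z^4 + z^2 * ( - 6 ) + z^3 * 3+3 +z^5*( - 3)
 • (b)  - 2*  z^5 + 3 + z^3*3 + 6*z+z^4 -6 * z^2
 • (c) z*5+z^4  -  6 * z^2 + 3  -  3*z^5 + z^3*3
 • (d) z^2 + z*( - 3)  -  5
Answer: a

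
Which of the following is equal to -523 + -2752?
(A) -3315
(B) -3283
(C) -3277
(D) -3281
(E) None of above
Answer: E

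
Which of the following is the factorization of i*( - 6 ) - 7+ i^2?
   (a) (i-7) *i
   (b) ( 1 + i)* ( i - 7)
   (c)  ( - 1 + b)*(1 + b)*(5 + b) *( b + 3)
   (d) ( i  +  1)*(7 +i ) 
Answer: b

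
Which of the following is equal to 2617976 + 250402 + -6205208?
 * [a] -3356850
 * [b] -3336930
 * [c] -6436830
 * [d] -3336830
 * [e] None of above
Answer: d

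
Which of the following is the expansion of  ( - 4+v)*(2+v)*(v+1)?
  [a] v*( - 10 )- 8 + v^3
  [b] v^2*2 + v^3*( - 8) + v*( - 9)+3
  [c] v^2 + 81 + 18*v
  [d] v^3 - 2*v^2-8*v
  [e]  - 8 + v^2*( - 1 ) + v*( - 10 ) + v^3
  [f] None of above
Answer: e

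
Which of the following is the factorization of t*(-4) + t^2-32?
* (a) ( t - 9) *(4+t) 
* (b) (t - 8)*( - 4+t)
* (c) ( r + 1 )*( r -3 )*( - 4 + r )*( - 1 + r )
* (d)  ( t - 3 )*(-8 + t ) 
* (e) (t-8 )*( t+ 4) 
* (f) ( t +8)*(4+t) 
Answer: e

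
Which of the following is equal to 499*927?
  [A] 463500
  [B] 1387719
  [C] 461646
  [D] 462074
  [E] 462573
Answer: E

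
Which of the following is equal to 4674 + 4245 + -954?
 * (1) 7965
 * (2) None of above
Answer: 1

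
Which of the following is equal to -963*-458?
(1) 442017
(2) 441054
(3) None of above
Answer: 2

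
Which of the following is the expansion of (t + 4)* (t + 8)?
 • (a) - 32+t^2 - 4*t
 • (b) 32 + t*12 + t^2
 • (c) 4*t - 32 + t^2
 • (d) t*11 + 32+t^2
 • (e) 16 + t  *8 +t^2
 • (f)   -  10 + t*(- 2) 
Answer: b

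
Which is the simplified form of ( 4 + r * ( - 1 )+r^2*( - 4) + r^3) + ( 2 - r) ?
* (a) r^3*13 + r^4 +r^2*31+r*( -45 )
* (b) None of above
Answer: b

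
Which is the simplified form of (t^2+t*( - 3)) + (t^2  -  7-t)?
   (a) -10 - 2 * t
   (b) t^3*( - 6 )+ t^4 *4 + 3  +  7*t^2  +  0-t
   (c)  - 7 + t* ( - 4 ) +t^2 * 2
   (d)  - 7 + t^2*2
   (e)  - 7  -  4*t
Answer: c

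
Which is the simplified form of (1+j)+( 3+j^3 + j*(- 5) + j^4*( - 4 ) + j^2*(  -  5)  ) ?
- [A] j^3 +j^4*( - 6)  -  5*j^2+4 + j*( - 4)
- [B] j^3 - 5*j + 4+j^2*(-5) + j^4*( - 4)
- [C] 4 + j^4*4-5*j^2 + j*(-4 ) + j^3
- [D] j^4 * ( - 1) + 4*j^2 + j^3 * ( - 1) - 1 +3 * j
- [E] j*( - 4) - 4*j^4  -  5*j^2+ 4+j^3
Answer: E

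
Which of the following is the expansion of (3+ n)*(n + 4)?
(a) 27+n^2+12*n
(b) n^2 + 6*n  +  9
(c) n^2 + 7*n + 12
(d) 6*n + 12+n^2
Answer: c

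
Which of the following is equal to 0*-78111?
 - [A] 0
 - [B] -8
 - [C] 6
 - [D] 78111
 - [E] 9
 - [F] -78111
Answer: A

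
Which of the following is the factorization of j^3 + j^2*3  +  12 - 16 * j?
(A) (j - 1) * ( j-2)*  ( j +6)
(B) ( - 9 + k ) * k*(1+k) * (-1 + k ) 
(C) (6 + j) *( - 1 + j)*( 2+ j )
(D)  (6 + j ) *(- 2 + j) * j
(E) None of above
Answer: A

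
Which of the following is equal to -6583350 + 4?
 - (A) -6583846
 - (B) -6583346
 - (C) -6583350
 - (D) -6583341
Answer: B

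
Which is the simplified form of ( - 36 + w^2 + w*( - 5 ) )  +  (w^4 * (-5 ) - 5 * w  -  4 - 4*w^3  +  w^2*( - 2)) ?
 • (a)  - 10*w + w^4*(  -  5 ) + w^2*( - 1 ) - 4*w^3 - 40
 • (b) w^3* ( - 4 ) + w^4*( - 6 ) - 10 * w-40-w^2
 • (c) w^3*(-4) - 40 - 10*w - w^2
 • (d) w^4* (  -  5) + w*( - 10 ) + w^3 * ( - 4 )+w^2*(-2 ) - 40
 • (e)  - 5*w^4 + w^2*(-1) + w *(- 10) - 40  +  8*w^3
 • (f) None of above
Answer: a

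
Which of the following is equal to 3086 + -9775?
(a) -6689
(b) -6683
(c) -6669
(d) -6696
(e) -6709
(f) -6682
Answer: a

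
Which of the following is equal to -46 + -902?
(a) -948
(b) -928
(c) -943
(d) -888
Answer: a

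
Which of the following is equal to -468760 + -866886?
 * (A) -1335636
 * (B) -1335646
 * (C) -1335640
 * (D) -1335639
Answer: B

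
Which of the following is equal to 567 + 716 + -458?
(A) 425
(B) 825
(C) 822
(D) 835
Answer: B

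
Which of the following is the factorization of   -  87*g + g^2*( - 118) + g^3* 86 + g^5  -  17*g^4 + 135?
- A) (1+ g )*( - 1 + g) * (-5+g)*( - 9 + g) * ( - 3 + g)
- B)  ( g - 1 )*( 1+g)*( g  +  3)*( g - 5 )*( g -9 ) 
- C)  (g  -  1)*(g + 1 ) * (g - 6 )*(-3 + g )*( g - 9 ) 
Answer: A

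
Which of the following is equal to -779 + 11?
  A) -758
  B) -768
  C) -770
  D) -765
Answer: B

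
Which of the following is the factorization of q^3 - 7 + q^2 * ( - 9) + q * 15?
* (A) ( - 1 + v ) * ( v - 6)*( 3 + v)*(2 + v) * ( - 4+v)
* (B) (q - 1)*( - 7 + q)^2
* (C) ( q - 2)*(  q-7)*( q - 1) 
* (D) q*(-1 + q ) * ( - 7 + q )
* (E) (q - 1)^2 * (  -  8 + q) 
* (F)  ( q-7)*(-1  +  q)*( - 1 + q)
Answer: F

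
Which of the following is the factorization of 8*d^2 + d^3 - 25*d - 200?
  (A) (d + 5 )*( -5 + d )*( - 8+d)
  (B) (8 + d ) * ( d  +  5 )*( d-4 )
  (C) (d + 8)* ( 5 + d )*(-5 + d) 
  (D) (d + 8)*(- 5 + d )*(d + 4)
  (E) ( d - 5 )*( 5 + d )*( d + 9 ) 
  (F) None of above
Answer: C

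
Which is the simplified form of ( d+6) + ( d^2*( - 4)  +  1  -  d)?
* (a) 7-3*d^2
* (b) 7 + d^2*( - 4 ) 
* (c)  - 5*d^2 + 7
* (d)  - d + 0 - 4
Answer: b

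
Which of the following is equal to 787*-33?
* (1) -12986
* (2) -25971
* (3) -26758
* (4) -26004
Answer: 2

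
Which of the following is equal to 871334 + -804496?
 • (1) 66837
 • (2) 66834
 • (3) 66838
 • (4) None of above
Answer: 3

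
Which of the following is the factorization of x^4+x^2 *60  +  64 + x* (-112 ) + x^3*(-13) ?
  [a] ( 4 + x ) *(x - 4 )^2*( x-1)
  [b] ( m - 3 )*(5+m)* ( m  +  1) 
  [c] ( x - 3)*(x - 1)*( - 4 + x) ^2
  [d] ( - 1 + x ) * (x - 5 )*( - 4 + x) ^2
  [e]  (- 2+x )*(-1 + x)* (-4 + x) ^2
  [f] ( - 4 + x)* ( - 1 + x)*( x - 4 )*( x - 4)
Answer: f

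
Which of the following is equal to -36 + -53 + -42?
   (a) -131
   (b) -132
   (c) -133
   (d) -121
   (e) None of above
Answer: a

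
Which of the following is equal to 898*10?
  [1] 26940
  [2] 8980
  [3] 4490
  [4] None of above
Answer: 2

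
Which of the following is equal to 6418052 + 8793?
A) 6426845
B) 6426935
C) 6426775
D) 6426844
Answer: A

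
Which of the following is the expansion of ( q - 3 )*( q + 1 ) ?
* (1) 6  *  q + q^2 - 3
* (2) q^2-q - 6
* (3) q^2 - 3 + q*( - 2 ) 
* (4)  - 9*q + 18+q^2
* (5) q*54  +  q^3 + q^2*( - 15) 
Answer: 3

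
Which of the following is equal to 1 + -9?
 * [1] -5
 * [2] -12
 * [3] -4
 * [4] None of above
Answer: 4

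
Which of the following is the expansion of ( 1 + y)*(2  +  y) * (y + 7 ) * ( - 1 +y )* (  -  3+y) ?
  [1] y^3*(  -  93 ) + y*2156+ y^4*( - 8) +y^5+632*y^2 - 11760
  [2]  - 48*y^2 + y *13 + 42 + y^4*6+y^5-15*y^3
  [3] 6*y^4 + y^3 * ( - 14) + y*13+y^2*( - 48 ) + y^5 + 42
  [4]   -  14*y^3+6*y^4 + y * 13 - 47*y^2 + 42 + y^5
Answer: 3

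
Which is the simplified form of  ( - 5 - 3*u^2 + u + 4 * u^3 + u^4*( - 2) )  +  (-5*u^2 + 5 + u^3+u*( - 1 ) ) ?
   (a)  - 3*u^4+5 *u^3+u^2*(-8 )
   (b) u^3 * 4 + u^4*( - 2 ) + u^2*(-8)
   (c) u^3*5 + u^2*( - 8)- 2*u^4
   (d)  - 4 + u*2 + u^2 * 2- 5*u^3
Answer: c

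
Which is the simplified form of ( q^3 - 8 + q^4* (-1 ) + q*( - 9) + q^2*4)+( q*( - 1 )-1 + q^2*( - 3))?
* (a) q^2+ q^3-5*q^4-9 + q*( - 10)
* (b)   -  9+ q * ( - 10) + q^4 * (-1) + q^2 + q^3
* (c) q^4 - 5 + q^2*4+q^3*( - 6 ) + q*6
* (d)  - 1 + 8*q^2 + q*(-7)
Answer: b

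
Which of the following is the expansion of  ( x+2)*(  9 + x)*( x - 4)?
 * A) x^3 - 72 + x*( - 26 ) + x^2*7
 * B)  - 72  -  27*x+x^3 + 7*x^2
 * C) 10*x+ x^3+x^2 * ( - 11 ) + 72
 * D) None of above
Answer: A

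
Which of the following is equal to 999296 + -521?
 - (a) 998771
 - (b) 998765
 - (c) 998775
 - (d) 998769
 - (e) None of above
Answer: c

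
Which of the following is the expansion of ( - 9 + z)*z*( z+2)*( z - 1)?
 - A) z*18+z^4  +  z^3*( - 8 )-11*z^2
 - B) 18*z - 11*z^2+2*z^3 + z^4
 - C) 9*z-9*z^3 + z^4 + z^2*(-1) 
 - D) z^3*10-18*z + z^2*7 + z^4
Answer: A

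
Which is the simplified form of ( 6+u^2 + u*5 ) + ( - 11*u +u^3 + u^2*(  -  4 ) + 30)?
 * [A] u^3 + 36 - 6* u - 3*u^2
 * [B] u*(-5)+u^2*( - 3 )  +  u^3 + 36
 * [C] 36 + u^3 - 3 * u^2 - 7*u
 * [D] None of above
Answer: A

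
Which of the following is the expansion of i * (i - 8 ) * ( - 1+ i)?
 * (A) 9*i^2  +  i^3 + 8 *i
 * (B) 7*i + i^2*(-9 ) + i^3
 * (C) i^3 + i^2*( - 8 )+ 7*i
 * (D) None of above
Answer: D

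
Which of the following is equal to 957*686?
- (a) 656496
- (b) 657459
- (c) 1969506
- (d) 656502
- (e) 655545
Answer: d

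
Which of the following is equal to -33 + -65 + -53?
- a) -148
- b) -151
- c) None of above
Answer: b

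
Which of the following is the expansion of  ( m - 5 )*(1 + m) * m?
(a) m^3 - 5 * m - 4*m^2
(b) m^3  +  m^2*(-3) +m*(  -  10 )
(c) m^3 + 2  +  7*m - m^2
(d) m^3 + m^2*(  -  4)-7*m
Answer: a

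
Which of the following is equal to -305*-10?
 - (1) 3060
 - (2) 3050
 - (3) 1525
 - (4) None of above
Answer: 2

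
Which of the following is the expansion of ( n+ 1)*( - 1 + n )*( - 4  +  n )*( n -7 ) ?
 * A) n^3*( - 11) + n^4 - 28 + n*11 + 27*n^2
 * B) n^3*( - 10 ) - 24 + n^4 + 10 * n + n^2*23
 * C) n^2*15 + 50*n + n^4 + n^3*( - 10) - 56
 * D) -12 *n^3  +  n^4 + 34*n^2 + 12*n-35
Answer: A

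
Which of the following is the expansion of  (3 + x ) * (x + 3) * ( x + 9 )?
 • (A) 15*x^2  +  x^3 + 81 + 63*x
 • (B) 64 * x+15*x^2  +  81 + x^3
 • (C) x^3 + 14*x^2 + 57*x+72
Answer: A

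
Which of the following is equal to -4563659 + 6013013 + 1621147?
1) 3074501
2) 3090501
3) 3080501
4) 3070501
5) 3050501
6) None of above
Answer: 4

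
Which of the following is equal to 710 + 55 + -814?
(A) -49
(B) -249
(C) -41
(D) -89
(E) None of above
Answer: A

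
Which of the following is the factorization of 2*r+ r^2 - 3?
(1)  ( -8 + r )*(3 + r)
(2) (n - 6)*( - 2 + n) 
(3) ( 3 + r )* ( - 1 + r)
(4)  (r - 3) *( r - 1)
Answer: 3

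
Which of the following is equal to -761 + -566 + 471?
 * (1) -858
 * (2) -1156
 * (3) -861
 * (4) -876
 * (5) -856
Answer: 5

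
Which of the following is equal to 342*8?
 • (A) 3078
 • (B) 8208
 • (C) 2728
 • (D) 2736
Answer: D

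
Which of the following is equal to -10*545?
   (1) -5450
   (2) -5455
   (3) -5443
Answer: 1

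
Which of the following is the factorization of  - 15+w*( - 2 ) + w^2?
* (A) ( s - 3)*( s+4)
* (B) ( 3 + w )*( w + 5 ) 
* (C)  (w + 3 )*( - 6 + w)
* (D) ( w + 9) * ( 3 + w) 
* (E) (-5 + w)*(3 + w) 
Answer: E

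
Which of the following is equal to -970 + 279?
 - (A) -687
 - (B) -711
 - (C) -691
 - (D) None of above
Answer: C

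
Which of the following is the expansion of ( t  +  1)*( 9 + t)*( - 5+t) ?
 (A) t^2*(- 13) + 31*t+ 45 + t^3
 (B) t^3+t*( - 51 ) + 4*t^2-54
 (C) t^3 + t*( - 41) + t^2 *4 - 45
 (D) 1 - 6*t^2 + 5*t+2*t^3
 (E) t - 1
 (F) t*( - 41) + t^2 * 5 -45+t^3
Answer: F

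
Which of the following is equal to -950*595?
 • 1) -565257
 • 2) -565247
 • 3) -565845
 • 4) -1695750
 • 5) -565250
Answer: 5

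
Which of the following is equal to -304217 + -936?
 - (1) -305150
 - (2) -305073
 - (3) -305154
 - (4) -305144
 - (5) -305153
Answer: 5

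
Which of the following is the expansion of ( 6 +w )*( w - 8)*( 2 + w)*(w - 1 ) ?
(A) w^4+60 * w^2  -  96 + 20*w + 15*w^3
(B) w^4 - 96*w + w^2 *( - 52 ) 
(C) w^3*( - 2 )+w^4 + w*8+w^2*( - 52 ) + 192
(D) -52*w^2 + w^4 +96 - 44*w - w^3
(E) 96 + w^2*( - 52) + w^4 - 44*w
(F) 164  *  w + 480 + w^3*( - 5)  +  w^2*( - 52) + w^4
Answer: D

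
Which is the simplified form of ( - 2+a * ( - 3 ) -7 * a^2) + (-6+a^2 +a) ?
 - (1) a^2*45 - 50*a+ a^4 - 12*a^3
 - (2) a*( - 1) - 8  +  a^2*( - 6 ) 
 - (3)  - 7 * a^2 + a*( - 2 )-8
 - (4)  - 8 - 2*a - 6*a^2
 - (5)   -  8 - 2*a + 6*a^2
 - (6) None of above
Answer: 4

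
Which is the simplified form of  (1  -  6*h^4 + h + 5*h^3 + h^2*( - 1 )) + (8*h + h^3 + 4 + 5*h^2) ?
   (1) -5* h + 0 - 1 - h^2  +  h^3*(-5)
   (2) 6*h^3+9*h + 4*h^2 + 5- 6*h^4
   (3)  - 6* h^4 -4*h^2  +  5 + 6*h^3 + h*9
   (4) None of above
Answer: 2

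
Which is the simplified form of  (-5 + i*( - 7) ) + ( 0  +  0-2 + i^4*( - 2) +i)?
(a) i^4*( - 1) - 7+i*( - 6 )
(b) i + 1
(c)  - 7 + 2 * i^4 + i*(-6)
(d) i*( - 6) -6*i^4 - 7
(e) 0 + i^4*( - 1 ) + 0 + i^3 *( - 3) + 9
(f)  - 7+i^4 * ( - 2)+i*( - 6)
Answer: f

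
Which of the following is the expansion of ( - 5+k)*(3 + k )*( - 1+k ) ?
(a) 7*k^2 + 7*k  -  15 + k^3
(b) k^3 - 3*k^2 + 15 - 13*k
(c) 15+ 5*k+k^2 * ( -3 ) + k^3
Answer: b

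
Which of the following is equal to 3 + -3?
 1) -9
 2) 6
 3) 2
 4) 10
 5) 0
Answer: 5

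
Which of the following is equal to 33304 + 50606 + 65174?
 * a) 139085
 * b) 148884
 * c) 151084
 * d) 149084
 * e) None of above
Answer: d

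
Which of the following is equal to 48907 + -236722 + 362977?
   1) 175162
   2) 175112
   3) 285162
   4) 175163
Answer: 1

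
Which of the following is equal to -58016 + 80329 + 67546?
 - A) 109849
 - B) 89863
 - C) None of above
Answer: C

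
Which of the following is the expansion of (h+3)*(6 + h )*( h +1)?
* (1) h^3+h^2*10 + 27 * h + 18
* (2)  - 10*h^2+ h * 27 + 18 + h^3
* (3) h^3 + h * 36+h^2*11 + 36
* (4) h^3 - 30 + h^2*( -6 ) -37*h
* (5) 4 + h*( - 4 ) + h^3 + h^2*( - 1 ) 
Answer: 1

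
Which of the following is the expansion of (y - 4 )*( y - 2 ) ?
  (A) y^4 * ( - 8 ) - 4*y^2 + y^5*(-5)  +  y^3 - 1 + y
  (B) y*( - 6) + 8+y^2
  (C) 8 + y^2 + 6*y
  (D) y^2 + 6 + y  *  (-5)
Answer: B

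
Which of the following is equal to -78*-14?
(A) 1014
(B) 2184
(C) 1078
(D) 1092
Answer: D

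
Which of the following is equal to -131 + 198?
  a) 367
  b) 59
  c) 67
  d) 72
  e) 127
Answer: c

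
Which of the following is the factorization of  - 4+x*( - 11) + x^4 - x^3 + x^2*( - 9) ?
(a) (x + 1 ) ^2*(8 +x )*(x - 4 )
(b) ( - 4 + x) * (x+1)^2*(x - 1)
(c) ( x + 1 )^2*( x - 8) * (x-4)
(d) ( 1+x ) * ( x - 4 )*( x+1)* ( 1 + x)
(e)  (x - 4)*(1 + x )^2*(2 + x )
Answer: d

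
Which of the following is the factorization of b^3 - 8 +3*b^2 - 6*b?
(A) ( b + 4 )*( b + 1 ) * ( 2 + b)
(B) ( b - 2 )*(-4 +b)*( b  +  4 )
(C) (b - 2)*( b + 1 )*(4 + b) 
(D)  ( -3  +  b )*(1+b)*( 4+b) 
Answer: C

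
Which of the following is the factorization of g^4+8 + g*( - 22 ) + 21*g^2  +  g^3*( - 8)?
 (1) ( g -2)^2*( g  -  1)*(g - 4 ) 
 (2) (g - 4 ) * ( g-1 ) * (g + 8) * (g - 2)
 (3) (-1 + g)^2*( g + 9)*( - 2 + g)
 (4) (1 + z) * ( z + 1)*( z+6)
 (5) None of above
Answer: 5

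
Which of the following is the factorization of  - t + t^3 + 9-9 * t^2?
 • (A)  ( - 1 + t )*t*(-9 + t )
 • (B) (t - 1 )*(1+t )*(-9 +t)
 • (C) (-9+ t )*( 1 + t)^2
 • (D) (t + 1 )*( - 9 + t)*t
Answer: B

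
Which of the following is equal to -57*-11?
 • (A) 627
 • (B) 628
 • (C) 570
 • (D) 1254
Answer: A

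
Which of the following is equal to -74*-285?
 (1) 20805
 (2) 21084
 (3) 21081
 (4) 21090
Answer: 4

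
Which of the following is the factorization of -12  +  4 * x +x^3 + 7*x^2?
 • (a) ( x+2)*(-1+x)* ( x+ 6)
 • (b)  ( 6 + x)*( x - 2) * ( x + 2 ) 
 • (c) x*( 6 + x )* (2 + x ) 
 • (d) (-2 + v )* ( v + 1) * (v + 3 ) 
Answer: a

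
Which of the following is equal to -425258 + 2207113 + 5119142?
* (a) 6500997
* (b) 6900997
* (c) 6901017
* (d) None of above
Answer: b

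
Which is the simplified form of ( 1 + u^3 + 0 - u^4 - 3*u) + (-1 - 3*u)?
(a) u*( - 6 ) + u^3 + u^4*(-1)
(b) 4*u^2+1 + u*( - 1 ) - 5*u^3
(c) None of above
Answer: a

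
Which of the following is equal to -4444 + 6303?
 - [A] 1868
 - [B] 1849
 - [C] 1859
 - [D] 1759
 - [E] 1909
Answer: C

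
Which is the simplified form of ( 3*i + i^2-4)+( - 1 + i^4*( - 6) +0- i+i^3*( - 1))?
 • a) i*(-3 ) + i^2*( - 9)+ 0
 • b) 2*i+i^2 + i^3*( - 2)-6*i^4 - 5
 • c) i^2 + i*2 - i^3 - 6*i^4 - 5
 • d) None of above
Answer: c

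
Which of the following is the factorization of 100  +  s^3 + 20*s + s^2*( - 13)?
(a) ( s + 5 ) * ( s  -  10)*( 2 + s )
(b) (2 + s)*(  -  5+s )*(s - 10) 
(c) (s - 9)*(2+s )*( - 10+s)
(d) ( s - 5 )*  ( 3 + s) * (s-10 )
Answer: b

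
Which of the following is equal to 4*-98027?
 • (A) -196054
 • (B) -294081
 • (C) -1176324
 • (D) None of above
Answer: D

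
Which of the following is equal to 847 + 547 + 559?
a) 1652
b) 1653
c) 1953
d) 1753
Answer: c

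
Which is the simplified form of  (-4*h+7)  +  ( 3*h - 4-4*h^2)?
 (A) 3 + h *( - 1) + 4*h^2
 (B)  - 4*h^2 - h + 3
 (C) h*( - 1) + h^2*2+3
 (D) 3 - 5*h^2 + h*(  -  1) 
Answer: B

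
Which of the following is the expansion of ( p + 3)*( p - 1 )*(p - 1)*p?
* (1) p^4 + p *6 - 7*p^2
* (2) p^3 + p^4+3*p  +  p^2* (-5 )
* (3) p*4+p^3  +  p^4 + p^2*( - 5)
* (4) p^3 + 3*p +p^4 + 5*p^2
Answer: 2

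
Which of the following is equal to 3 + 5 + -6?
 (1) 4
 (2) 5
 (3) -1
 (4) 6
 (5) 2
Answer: 5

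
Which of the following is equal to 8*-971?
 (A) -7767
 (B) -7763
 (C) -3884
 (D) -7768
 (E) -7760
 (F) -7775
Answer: D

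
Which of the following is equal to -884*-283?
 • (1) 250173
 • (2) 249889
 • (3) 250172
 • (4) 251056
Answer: 3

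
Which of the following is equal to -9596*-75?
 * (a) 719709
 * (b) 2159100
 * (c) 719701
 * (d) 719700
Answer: d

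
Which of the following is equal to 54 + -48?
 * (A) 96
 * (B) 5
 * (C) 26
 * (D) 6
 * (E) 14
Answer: D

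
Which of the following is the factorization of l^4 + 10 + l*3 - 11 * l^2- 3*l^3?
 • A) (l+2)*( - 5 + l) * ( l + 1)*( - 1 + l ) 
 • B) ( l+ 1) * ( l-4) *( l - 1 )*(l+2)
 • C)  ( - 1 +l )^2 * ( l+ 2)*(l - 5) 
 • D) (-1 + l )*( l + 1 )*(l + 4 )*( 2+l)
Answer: A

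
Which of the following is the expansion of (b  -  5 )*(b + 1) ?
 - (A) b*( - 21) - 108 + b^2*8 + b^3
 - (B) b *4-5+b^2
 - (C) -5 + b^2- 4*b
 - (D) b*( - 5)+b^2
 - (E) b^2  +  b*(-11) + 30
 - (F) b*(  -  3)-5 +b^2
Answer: C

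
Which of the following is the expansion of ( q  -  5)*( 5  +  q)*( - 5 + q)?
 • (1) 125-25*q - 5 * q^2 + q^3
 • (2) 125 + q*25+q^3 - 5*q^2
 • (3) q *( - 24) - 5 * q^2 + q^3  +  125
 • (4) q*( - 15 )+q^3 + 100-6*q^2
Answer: 1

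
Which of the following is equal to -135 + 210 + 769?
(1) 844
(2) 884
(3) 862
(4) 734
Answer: 1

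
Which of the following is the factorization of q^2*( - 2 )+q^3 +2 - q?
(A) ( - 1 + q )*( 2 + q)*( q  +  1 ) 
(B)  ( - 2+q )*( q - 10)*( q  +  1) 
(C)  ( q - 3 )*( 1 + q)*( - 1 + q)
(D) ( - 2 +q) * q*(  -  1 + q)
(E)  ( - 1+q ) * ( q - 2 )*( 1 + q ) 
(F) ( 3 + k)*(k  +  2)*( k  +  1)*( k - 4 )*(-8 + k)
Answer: E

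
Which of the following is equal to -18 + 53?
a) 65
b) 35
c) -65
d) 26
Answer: b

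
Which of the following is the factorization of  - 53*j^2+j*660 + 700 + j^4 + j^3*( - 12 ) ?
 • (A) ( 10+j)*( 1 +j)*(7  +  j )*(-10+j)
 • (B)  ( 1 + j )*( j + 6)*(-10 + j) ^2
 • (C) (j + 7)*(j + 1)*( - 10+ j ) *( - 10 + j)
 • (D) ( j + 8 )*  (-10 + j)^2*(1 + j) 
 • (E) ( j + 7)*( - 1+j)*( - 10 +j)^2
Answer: C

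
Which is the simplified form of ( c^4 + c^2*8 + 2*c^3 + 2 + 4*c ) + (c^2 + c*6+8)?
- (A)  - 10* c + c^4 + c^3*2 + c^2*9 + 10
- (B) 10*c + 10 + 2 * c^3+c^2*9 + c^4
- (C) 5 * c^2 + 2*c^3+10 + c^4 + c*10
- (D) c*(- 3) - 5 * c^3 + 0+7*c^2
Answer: B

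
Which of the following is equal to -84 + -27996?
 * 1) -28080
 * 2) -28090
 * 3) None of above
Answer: 1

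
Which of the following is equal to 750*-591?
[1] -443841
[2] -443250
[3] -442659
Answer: 2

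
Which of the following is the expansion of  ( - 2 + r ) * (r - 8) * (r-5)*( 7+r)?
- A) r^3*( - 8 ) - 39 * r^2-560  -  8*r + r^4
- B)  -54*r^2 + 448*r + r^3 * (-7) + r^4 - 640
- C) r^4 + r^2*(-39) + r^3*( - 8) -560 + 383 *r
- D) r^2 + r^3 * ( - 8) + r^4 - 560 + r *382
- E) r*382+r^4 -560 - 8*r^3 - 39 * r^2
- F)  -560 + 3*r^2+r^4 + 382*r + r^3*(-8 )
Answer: E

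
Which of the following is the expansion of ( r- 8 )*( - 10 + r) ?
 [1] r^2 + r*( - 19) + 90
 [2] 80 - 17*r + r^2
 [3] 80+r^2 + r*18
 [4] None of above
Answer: 4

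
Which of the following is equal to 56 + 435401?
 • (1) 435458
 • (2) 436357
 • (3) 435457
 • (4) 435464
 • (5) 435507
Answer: 3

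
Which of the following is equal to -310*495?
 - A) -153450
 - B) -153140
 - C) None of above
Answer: A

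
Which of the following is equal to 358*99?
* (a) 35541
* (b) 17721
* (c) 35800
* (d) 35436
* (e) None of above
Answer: e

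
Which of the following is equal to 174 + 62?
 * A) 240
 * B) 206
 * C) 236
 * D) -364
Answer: C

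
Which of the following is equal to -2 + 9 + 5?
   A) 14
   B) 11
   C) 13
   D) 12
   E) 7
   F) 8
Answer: D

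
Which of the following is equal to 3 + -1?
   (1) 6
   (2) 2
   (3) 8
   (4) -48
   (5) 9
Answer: 2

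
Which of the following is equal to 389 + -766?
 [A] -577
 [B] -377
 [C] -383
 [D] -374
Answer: B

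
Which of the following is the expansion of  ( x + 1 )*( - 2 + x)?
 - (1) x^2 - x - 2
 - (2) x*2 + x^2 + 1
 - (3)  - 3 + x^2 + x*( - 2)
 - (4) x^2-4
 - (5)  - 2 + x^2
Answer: 1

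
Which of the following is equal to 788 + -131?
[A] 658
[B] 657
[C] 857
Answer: B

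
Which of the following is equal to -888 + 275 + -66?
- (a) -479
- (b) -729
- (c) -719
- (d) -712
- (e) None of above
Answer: e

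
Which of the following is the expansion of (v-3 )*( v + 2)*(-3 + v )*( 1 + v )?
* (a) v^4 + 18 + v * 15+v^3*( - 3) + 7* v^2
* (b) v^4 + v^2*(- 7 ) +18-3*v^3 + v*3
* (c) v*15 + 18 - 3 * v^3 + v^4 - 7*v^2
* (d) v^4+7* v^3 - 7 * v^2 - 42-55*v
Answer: c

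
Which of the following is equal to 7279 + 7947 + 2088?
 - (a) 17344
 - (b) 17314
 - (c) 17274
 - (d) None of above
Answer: b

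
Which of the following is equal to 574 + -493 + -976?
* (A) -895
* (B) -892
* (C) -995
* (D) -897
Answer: A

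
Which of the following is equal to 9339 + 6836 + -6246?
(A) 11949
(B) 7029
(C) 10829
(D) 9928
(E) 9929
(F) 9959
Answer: E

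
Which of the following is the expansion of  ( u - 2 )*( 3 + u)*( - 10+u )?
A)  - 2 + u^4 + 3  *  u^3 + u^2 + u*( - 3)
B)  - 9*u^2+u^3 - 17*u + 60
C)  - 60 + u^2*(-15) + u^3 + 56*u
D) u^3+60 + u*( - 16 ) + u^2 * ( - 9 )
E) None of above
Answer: D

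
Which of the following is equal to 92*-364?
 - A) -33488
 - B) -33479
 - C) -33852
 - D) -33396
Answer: A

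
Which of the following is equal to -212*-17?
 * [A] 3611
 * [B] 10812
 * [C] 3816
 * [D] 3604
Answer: D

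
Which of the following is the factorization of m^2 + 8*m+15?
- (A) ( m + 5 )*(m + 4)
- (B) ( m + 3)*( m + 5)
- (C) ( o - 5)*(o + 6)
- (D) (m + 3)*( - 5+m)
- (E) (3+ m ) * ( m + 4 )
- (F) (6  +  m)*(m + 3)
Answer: B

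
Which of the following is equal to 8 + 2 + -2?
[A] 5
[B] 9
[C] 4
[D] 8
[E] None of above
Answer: D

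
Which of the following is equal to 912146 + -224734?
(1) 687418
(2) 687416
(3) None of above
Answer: 3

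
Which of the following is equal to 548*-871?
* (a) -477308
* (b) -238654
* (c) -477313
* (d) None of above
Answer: a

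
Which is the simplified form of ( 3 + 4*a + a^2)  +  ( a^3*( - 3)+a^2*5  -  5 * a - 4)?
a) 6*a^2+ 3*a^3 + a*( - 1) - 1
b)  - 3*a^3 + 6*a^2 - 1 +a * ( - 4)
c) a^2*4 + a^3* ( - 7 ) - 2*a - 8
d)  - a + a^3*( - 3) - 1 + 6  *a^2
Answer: d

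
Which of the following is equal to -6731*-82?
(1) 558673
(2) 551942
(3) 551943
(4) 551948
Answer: 2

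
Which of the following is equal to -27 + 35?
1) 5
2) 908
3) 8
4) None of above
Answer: 3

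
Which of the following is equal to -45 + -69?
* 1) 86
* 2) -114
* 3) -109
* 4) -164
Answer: 2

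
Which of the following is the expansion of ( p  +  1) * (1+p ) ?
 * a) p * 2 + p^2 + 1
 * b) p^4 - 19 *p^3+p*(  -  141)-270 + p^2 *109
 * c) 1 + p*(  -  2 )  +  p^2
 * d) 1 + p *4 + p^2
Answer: a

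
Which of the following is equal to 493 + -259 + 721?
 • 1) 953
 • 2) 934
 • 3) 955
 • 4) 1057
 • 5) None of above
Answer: 3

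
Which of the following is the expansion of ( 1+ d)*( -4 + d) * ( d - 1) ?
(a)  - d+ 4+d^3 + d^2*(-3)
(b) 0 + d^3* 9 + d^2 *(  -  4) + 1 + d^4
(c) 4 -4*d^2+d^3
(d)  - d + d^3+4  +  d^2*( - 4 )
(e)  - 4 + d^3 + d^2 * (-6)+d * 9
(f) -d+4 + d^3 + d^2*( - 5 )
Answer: d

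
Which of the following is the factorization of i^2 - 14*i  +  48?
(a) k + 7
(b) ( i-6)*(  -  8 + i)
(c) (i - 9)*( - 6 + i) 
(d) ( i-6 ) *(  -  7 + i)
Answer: b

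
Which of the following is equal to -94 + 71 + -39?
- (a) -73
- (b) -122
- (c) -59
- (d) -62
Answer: d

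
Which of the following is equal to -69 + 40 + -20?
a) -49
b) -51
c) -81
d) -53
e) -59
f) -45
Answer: a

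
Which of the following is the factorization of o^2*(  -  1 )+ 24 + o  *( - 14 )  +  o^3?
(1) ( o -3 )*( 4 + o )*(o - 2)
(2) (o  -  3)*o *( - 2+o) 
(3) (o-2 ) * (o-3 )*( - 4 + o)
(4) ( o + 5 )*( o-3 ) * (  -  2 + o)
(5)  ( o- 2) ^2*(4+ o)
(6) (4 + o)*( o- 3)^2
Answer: 1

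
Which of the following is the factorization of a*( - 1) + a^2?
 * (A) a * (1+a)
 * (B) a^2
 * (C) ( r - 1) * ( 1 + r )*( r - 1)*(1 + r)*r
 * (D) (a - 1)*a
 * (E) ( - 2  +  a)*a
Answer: D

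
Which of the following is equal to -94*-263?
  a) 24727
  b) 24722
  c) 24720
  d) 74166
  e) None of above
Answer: b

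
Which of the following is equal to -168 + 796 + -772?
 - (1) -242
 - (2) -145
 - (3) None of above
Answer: 3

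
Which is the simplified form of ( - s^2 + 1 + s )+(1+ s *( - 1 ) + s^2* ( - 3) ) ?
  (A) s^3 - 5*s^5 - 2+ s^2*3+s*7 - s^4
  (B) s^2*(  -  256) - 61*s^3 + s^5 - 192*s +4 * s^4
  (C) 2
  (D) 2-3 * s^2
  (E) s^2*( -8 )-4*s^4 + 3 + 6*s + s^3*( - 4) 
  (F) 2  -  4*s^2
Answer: F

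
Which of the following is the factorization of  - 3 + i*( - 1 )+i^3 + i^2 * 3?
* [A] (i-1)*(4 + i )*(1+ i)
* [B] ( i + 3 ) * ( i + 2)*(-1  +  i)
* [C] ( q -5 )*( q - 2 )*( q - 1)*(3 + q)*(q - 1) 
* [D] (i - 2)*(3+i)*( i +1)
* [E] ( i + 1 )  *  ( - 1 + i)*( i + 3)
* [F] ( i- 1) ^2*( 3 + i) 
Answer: E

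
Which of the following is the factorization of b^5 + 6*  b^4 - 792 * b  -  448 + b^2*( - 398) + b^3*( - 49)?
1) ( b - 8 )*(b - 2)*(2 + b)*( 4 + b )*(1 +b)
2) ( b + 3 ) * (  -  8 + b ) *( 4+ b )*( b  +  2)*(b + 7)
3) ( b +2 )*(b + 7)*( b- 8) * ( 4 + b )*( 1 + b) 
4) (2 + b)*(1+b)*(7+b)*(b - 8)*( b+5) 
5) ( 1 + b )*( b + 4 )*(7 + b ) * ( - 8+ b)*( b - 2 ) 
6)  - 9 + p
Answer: 3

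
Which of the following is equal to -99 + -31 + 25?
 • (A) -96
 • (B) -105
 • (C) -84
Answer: B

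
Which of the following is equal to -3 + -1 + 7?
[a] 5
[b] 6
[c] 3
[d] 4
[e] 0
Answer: c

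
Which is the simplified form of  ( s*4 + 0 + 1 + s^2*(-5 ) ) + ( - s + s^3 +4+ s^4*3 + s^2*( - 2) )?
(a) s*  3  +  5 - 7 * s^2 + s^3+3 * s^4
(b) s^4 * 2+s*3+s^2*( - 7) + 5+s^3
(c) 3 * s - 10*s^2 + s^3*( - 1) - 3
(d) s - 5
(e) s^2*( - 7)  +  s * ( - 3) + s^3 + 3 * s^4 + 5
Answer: a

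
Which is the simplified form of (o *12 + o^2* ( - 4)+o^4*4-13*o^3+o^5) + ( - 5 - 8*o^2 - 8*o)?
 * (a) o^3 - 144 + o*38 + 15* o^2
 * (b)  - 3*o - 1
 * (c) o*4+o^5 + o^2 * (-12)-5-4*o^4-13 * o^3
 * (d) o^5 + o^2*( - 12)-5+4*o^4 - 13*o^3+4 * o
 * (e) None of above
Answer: d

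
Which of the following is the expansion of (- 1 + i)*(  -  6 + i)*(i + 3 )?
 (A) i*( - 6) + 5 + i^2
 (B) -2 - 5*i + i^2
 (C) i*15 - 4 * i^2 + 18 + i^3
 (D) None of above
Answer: D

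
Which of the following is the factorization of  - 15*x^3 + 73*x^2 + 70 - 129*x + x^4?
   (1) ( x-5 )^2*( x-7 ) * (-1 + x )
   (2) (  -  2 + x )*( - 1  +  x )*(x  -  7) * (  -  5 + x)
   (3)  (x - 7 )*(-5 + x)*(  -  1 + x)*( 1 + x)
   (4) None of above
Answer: 2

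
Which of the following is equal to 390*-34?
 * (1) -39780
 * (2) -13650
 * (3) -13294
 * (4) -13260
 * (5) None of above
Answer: 4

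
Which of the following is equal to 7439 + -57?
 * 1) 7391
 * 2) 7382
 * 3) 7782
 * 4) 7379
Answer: 2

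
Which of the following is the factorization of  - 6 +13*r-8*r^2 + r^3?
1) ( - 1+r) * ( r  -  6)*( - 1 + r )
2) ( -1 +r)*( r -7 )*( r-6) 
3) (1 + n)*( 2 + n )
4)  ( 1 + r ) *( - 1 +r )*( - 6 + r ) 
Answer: 1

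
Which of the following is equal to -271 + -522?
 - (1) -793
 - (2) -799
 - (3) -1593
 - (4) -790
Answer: 1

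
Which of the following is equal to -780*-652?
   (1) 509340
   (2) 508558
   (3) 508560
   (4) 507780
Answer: 3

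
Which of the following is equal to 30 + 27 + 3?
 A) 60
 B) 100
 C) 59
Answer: A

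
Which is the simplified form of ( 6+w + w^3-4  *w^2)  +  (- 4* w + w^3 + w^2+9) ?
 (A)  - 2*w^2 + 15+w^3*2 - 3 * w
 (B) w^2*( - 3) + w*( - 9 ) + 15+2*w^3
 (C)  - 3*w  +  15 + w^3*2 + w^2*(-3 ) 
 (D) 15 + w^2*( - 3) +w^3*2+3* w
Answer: C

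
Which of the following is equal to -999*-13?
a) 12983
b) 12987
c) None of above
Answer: b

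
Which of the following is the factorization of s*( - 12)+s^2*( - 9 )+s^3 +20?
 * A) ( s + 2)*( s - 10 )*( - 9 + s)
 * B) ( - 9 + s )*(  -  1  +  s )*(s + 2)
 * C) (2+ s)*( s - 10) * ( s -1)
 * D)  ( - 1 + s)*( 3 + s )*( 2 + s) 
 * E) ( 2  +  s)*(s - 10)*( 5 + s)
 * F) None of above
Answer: C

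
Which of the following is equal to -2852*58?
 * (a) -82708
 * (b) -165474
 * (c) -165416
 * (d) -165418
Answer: c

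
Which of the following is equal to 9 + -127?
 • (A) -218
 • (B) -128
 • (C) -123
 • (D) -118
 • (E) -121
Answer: D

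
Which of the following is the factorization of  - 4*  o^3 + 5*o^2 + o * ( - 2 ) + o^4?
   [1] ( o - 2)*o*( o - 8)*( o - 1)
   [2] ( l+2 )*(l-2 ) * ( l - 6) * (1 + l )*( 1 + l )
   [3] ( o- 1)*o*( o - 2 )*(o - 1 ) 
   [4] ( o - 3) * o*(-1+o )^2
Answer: 3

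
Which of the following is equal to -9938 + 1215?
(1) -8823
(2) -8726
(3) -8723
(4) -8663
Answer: 3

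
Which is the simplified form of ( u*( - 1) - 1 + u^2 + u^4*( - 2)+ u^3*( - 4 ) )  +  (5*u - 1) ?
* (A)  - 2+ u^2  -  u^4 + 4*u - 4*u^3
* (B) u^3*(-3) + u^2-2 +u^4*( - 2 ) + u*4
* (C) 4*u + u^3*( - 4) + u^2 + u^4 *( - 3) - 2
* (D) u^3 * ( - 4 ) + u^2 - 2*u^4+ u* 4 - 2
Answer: D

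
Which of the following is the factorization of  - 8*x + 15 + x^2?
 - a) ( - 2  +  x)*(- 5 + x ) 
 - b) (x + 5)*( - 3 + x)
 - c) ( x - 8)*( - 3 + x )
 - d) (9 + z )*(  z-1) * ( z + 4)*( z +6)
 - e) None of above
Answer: e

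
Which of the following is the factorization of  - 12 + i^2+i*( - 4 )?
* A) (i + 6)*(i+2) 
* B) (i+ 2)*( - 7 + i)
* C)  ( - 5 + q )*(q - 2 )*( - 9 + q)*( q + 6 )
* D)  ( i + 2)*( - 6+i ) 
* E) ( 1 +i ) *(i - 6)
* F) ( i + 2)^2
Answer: D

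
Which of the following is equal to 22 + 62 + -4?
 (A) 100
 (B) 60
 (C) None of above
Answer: C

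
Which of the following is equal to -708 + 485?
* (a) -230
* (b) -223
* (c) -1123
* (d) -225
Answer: b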